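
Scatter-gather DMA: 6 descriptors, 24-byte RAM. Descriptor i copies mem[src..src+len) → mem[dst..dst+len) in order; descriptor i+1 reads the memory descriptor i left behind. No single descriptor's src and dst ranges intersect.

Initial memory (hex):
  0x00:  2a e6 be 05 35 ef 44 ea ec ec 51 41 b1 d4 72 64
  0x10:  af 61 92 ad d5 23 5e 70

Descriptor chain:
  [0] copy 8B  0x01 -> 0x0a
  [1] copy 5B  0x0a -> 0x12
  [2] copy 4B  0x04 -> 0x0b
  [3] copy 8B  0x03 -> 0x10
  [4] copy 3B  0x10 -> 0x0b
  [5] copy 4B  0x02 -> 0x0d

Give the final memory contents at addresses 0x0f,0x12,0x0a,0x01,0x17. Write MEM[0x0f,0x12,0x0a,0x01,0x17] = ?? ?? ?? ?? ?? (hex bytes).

MEM[0x0f,0x12,0x0a,0x01,0x17] = 35 ef e6 e6 e6

  after D0: wrote 8B at 0x0a = e6be0535ef44eaec
  after D1: wrote 5B at 0x12 = e6be0535ef
  after D2: wrote 4B at 0x0b = 35ef44ea
  after D3: wrote 8B at 0x10 = 0535ef44eaecece6
  after D4: wrote 3B at 0x0b = 0535ef
  after D5: wrote 4B at 0x0d = be0535ef
query mem[0x0f]=0x35, mem[0x12]=0xef, mem[0x0a]=0xe6, mem[0x01]=0xe6, mem[0x17]=0xe6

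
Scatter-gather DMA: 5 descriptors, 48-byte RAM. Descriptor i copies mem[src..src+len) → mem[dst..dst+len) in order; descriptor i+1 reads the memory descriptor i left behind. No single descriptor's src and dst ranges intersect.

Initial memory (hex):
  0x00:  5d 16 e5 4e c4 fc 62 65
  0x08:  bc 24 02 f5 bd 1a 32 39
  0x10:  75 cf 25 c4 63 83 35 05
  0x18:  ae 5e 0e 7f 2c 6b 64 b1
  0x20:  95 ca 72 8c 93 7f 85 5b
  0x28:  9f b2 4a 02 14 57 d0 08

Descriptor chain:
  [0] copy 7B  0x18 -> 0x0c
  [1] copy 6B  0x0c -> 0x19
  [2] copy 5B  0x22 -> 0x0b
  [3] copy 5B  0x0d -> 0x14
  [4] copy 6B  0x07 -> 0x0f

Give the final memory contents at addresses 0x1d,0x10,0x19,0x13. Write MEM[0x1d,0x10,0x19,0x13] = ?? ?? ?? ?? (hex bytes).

MEM[0x1d,0x10,0x19,0x13] = 2c bc ae 72

[0] 0x18->0x0c len=7 : ae 5e 0e 7f 2c 6b 64
[1] 0x0c->0x19 len=6 : ae 5e 0e 7f 2c 6b
[2] 0x22->0x0b len=5 : 72 8c 93 7f 85
[3] 0x0d->0x14 len=5 : 93 7f 85 2c 6b
[4] 0x07->0x0f len=6 : 65 bc 24 02 72 8c
query mem[0x1d]=0x2c, mem[0x10]=0xbc, mem[0x19]=0xae, mem[0x13]=0x72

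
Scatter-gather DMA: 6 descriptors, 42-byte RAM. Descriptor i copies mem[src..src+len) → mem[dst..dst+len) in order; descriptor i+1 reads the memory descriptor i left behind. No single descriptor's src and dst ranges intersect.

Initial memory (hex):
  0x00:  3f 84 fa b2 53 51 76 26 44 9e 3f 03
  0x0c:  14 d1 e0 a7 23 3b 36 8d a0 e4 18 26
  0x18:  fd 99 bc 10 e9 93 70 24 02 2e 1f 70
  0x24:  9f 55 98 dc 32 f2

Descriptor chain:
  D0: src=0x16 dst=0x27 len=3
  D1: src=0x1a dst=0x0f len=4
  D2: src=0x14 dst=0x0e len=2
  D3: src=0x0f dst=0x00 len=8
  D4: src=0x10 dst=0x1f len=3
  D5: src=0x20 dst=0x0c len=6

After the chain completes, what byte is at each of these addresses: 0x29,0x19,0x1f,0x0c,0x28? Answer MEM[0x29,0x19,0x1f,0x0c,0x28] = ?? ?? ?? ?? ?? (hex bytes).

MEM[0x29,0x19,0x1f,0x0c,0x28] = fd 99 10 e9 26

D0: mem[0x27..0x29] <- [18 26 fd]
D1: mem[0x0f..0x12] <- [bc 10 e9 93]
D2: mem[0x0e..0x0f] <- [a0 e4]
D3: mem[0x00..0x07] <- [e4 10 e9 93 8d a0 e4 18]
D4: mem[0x1f..0x21] <- [10 e9 93]
D5: mem[0x0c..0x11] <- [e9 93 1f 70 9f 55]
query mem[0x29]=0xfd, mem[0x19]=0x99, mem[0x1f]=0x10, mem[0x0c]=0xe9, mem[0x28]=0x26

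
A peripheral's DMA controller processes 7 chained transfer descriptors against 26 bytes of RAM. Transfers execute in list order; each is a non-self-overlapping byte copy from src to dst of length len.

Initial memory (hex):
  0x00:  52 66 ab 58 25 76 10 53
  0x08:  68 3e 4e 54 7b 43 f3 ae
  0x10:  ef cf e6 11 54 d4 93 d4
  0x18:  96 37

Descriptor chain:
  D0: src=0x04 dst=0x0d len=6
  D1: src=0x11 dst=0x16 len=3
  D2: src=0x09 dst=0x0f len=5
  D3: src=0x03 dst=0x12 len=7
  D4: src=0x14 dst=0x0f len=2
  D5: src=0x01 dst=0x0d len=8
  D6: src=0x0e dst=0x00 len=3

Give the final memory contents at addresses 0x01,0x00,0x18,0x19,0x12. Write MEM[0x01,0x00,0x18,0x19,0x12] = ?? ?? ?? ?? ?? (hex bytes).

D0: mem[0x0d..0x12] <- [25 76 10 53 68 3e]
D1: mem[0x16..0x18] <- [68 3e 11]
D2: mem[0x0f..0x13] <- [3e 4e 54 7b 25]
D3: mem[0x12..0x18] <- [58 25 76 10 53 68 3e]
D4: mem[0x0f..0x10] <- [76 10]
D5: mem[0x0d..0x14] <- [66 ab 58 25 76 10 53 68]
D6: mem[0x00..0x02] <- [ab 58 25]
query mem[0x01]=0x58, mem[0x00]=0xab, mem[0x18]=0x3e, mem[0x19]=0x37, mem[0x12]=0x10

MEM[0x01,0x00,0x18,0x19,0x12] = 58 ab 3e 37 10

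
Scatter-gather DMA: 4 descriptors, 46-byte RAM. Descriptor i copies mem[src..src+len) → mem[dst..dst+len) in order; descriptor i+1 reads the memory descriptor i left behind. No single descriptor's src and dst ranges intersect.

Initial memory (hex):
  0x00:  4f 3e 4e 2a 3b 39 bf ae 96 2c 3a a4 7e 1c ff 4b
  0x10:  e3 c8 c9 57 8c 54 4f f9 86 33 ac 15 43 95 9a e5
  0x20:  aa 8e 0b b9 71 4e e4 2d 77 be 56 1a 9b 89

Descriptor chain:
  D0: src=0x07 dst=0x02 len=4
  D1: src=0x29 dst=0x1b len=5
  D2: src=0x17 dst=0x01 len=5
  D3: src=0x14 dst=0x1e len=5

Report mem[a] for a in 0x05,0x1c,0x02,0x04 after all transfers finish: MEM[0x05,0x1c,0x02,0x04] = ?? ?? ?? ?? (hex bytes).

MEM[0x05,0x1c,0x02,0x04] = be 56 86 ac

  after D0: wrote 4B at 0x02 = ae962c3a
  after D1: wrote 5B at 0x1b = be561a9b89
  after D2: wrote 5B at 0x01 = f98633acbe
  after D3: wrote 5B at 0x1e = 8c544ff986
query mem[0x05]=0xbe, mem[0x1c]=0x56, mem[0x02]=0x86, mem[0x04]=0xac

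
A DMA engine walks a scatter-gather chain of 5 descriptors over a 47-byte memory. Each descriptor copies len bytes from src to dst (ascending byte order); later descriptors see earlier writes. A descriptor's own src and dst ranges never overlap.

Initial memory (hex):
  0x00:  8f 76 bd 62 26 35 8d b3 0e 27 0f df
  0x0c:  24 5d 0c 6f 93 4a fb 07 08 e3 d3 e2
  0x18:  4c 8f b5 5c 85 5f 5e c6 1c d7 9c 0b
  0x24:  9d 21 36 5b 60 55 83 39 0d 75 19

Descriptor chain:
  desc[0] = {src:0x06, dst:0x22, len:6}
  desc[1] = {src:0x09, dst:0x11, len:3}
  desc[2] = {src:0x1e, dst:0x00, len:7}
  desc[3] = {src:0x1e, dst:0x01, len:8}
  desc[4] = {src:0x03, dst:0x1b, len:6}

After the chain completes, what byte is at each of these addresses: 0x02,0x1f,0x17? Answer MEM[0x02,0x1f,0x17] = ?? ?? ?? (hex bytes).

MEM[0x02,0x1f,0x17] = c6 0e e2

#0 dst[0x22+6] := {0x8d,0xb3,0x0e,0x27,0x0f,0xdf}
#1 dst[0x11+3] := {0x27,0x0f,0xdf}
#2 dst[0x00+7] := {0x5e,0xc6,0x1c,0xd7,0x8d,0xb3,0x0e}
#3 dst[0x01+8] := {0x5e,0xc6,0x1c,0xd7,0x8d,0xb3,0x0e,0x27}
#4 dst[0x1b+6] := {0x1c,0xd7,0x8d,0xb3,0x0e,0x27}
query mem[0x02]=0xc6, mem[0x1f]=0x0e, mem[0x17]=0xe2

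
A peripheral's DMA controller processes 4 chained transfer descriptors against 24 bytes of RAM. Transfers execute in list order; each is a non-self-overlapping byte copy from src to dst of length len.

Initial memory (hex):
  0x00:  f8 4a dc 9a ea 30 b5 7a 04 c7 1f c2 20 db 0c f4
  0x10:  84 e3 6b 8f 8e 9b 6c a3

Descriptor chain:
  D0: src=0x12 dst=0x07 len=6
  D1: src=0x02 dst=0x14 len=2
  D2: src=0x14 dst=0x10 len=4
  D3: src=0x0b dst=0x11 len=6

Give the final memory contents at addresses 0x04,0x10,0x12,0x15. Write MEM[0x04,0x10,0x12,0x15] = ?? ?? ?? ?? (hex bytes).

D0: mem[0x07..0x0c] <- [6b 8f 8e 9b 6c a3]
D1: mem[0x14..0x15] <- [dc 9a]
D2: mem[0x10..0x13] <- [dc 9a 6c a3]
D3: mem[0x11..0x16] <- [6c a3 db 0c f4 dc]
query mem[0x04]=0xea, mem[0x10]=0xdc, mem[0x12]=0xa3, mem[0x15]=0xf4

MEM[0x04,0x10,0x12,0x15] = ea dc a3 f4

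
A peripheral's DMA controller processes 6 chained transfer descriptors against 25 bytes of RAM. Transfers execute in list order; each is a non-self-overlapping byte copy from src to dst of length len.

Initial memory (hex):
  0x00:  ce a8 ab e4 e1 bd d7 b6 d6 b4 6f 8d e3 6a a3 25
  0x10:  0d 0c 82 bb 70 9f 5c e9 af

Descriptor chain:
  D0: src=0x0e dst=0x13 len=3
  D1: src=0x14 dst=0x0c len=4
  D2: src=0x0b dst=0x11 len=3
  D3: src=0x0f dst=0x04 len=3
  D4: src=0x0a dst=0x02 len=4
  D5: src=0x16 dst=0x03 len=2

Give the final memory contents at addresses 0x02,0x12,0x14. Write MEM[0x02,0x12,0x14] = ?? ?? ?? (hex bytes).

MEM[0x02,0x12,0x14] = 6f 25 25

[0] 0x0e->0x13 len=3 : a3 25 0d
[1] 0x14->0x0c len=4 : 25 0d 5c e9
[2] 0x0b->0x11 len=3 : 8d 25 0d
[3] 0x0f->0x04 len=3 : e9 0d 8d
[4] 0x0a->0x02 len=4 : 6f 8d 25 0d
[5] 0x16->0x03 len=2 : 5c e9
query mem[0x02]=0x6f, mem[0x12]=0x25, mem[0x14]=0x25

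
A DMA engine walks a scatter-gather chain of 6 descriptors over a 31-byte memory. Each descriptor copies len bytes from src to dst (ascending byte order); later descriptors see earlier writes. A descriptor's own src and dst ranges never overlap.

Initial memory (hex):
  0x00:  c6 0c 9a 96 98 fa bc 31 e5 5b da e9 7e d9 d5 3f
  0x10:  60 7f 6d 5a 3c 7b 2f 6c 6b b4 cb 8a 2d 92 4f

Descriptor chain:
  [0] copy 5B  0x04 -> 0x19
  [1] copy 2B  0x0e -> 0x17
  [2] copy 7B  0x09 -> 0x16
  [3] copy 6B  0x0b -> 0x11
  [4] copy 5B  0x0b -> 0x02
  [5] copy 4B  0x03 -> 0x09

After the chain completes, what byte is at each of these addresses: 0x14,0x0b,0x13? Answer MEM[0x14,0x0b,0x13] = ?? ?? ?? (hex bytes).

MEM[0x14,0x0b,0x13] = d5 d5 d9

  after D0: wrote 5B at 0x19 = 98fabc31e5
  after D1: wrote 2B at 0x17 = d53f
  after D2: wrote 7B at 0x16 = 5bdae97ed9d53f
  after D3: wrote 6B at 0x11 = e97ed9d53f60
  after D4: wrote 5B at 0x02 = e97ed9d53f
  after D5: wrote 4B at 0x09 = 7ed9d53f
query mem[0x14]=0xd5, mem[0x0b]=0xd5, mem[0x13]=0xd9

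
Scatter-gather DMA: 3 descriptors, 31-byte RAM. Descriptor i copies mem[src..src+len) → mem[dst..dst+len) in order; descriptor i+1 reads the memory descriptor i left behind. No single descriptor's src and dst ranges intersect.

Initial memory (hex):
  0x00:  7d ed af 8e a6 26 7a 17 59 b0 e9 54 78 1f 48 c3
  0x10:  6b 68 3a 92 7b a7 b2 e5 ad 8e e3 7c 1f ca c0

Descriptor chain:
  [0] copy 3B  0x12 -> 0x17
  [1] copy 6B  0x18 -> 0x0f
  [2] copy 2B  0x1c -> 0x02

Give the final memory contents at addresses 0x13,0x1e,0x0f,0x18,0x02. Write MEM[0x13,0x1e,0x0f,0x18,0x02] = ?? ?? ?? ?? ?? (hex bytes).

  after D0: wrote 3B at 0x17 = 3a927b
  after D1: wrote 6B at 0x0f = 927be37c1fca
  after D2: wrote 2B at 0x02 = 1fca
query mem[0x13]=0x1f, mem[0x1e]=0xc0, mem[0x0f]=0x92, mem[0x18]=0x92, mem[0x02]=0x1f

MEM[0x13,0x1e,0x0f,0x18,0x02] = 1f c0 92 92 1f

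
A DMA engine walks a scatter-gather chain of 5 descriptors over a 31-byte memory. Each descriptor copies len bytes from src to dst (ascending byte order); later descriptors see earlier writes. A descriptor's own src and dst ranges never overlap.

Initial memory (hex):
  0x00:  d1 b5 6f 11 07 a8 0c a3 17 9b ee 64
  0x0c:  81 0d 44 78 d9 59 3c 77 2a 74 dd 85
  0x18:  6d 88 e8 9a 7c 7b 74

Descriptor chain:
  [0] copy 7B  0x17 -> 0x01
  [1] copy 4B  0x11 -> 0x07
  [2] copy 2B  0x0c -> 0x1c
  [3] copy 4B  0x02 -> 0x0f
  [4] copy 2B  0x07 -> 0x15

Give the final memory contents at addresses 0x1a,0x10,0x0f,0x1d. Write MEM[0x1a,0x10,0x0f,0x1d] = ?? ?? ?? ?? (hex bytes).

#0 dst[0x01+7] := {0x85,0x6d,0x88,0xe8,0x9a,0x7c,0x7b}
#1 dst[0x07+4] := {0x59,0x3c,0x77,0x2a}
#2 dst[0x1c+2] := {0x81,0x0d}
#3 dst[0x0f+4] := {0x6d,0x88,0xe8,0x9a}
#4 dst[0x15+2] := {0x59,0x3c}
query mem[0x1a]=0xe8, mem[0x10]=0x88, mem[0x0f]=0x6d, mem[0x1d]=0x0d

MEM[0x1a,0x10,0x0f,0x1d] = e8 88 6d 0d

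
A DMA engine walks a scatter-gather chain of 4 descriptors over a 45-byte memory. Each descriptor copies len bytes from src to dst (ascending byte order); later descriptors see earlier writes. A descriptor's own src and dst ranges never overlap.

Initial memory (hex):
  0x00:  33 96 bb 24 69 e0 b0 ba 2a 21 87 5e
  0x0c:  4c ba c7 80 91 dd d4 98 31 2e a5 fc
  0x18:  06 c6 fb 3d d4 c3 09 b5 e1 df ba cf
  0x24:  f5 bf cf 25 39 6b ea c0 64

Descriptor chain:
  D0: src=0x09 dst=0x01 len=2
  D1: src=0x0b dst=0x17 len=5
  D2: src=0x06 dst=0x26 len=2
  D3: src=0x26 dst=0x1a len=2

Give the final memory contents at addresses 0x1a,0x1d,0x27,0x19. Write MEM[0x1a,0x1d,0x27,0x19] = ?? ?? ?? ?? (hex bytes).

MEM[0x1a,0x1d,0x27,0x19] = b0 c3 ba ba

[0] 0x09->0x01 len=2 : 21 87
[1] 0x0b->0x17 len=5 : 5e 4c ba c7 80
[2] 0x06->0x26 len=2 : b0 ba
[3] 0x26->0x1a len=2 : b0 ba
query mem[0x1a]=0xb0, mem[0x1d]=0xc3, mem[0x27]=0xba, mem[0x19]=0xba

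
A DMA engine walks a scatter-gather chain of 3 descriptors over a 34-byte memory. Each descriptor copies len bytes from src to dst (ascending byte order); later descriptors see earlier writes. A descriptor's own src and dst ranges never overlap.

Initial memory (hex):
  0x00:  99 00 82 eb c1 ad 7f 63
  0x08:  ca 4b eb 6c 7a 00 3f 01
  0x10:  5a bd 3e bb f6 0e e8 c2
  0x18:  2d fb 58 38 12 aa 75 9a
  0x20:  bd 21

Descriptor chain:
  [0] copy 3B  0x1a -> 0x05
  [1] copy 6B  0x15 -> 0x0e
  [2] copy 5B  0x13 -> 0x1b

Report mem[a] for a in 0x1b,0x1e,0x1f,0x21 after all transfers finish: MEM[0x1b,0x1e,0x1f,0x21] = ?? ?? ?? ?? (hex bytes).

  after D0: wrote 3B at 0x05 = 583812
  after D1: wrote 6B at 0x0e = 0ee8c22dfb58
  after D2: wrote 5B at 0x1b = 58f60ee8c2
query mem[0x1b]=0x58, mem[0x1e]=0xe8, mem[0x1f]=0xc2, mem[0x21]=0x21

MEM[0x1b,0x1e,0x1f,0x21] = 58 e8 c2 21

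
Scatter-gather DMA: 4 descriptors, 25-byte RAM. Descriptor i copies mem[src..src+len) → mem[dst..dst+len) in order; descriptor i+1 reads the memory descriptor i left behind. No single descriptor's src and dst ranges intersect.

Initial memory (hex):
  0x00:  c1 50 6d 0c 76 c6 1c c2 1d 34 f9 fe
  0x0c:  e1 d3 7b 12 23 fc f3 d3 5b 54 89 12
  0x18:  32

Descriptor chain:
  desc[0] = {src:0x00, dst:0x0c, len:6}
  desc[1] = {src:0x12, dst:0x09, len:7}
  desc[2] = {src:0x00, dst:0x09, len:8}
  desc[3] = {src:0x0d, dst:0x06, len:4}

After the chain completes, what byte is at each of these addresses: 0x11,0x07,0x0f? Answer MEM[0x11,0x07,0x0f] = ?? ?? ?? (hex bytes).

MEM[0x11,0x07,0x0f] = c6 c6 1c

[0] 0x00->0x0c len=6 : c1 50 6d 0c 76 c6
[1] 0x12->0x09 len=7 : f3 d3 5b 54 89 12 32
[2] 0x00->0x09 len=8 : c1 50 6d 0c 76 c6 1c c2
[3] 0x0d->0x06 len=4 : 76 c6 1c c2
query mem[0x11]=0xc6, mem[0x07]=0xc6, mem[0x0f]=0x1c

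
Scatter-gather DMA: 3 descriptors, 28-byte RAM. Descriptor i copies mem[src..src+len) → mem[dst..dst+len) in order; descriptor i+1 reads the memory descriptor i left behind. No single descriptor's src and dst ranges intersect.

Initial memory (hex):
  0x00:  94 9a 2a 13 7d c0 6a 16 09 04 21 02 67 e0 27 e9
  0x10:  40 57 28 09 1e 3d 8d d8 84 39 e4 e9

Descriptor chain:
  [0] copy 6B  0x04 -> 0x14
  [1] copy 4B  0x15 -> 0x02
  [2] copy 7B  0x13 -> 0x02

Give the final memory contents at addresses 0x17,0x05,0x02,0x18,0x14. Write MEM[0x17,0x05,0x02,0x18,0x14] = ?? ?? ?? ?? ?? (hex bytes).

MEM[0x17,0x05,0x02,0x18,0x14] = 16 6a 09 09 7d

  after D0: wrote 6B at 0x14 = 7dc06a160904
  after D1: wrote 4B at 0x02 = c06a1609
  after D2: wrote 7B at 0x02 = 097dc06a160904
query mem[0x17]=0x16, mem[0x05]=0x6a, mem[0x02]=0x09, mem[0x18]=0x09, mem[0x14]=0x7d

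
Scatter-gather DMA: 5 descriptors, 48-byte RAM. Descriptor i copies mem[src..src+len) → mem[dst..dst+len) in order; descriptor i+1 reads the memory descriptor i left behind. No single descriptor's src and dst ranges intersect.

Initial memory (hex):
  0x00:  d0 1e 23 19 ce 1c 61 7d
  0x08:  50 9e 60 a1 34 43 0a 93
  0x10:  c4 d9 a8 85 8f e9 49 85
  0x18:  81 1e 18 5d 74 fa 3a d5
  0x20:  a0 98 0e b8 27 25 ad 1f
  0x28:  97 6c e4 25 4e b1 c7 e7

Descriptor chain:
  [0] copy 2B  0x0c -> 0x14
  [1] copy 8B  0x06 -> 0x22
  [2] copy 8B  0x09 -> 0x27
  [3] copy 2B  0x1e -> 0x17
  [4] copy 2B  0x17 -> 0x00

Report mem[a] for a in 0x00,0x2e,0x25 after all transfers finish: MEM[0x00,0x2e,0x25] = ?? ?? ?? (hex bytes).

  after D0: wrote 2B at 0x14 = 3443
  after D1: wrote 8B at 0x22 = 617d509e60a13443
  after D2: wrote 8B at 0x27 = 9e60a134430a93c4
  after D3: wrote 2B at 0x17 = 3ad5
  after D4: wrote 2B at 0x00 = 3ad5
query mem[0x00]=0x3a, mem[0x2e]=0xc4, mem[0x25]=0x9e

MEM[0x00,0x2e,0x25] = 3a c4 9e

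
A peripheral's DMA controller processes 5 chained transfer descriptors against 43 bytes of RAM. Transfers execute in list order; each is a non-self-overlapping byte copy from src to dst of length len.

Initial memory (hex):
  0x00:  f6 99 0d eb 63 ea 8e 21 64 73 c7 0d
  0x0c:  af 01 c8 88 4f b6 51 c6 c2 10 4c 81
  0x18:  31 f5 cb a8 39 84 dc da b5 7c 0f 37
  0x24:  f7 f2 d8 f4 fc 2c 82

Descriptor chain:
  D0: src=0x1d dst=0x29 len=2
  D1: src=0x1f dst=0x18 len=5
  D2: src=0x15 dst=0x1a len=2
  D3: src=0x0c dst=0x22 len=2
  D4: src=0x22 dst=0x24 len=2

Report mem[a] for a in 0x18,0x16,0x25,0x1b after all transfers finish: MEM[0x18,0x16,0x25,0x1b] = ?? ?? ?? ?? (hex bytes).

MEM[0x18,0x16,0x25,0x1b] = da 4c 01 4c

[0] 0x1d->0x29 len=2 : 84 dc
[1] 0x1f->0x18 len=5 : da b5 7c 0f 37
[2] 0x15->0x1a len=2 : 10 4c
[3] 0x0c->0x22 len=2 : af 01
[4] 0x22->0x24 len=2 : af 01
query mem[0x18]=0xda, mem[0x16]=0x4c, mem[0x25]=0x01, mem[0x1b]=0x4c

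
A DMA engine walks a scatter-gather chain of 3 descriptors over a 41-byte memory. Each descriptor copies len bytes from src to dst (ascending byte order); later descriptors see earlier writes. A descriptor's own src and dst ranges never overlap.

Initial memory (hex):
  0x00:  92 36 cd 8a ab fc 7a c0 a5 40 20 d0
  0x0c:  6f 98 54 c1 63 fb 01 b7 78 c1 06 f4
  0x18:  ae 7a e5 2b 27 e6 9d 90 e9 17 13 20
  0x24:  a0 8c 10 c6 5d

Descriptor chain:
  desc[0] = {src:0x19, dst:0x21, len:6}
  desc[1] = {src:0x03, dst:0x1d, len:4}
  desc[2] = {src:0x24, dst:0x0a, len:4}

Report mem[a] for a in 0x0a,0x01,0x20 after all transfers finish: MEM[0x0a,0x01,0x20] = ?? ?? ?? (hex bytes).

  after D0: wrote 6B at 0x21 = 7ae52b27e69d
  after D1: wrote 4B at 0x1d = 8aabfc7a
  after D2: wrote 4B at 0x0a = 27e69dc6
query mem[0x0a]=0x27, mem[0x01]=0x36, mem[0x20]=0x7a

MEM[0x0a,0x01,0x20] = 27 36 7a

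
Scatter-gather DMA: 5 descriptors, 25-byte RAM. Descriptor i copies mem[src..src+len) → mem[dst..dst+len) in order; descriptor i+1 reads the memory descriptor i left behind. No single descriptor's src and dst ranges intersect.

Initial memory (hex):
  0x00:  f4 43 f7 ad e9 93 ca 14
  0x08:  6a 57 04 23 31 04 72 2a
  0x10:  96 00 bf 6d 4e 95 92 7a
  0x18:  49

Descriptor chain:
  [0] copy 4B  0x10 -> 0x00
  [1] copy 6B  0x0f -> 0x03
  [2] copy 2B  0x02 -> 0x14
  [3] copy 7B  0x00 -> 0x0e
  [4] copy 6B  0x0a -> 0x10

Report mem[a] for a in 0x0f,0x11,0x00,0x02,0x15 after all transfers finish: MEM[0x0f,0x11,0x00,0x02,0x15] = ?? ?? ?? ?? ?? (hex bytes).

MEM[0x0f,0x11,0x00,0x02,0x15] = 00 23 96 bf 00

D0: mem[0x00..0x03] <- [96 00 bf 6d]
D1: mem[0x03..0x08] <- [2a 96 00 bf 6d 4e]
D2: mem[0x14..0x15] <- [bf 2a]
D3: mem[0x0e..0x14] <- [96 00 bf 2a 96 00 bf]
D4: mem[0x10..0x15] <- [04 23 31 04 96 00]
query mem[0x0f]=0x00, mem[0x11]=0x23, mem[0x00]=0x96, mem[0x02]=0xbf, mem[0x15]=0x00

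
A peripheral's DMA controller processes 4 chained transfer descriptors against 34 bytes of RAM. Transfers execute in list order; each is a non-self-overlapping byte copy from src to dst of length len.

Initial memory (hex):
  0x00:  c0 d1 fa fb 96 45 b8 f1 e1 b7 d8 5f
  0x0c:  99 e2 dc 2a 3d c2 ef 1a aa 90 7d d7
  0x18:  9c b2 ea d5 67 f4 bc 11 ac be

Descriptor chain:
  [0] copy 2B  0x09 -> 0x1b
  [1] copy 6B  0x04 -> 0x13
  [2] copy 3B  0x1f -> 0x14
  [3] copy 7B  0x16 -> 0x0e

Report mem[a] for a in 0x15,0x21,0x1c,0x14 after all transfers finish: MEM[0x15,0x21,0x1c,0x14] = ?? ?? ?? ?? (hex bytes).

D0: mem[0x1b..0x1c] <- [b7 d8]
D1: mem[0x13..0x18] <- [96 45 b8 f1 e1 b7]
D2: mem[0x14..0x16] <- [11 ac be]
D3: mem[0x0e..0x14] <- [be e1 b7 b2 ea b7 d8]
query mem[0x15]=0xac, mem[0x21]=0xbe, mem[0x1c]=0xd8, mem[0x14]=0xd8

MEM[0x15,0x21,0x1c,0x14] = ac be d8 d8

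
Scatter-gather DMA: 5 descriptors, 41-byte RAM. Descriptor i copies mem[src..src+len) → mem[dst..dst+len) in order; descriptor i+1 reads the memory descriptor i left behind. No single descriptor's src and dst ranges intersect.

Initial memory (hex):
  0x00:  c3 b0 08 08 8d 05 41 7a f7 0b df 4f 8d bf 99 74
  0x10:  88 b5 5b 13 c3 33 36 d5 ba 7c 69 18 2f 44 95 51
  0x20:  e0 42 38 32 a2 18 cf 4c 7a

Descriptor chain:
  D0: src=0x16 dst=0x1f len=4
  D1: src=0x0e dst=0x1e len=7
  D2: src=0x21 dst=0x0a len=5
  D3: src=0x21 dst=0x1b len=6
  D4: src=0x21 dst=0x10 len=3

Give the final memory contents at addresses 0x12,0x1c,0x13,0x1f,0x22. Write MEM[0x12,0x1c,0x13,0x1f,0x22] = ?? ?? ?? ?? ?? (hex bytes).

D0: mem[0x1f..0x22] <- [36 d5 ba 7c]
D1: mem[0x1e..0x24] <- [99 74 88 b5 5b 13 c3]
D2: mem[0x0a..0x0e] <- [b5 5b 13 c3 18]
D3: mem[0x1b..0x20] <- [b5 5b 13 c3 18 cf]
D4: mem[0x10..0x12] <- [b5 5b 13]
query mem[0x12]=0x13, mem[0x1c]=0x5b, mem[0x13]=0x13, mem[0x1f]=0x18, mem[0x22]=0x5b

MEM[0x12,0x1c,0x13,0x1f,0x22] = 13 5b 13 18 5b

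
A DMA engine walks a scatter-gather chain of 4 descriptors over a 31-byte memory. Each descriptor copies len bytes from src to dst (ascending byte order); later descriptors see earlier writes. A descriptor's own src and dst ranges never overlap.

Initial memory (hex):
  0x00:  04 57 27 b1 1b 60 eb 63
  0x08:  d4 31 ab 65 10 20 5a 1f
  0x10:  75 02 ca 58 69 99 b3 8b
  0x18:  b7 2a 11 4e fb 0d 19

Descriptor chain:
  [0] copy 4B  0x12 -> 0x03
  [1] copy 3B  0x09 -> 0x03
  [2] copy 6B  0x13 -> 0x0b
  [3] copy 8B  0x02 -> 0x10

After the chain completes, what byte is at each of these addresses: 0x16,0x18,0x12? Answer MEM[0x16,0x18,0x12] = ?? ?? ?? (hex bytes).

MEM[0x16,0x18,0x12] = d4 b7 ab

[0] 0x12->0x03 len=4 : ca 58 69 99
[1] 0x09->0x03 len=3 : 31 ab 65
[2] 0x13->0x0b len=6 : 58 69 99 b3 8b b7
[3] 0x02->0x10 len=8 : 27 31 ab 65 99 63 d4 31
query mem[0x16]=0xd4, mem[0x18]=0xb7, mem[0x12]=0xab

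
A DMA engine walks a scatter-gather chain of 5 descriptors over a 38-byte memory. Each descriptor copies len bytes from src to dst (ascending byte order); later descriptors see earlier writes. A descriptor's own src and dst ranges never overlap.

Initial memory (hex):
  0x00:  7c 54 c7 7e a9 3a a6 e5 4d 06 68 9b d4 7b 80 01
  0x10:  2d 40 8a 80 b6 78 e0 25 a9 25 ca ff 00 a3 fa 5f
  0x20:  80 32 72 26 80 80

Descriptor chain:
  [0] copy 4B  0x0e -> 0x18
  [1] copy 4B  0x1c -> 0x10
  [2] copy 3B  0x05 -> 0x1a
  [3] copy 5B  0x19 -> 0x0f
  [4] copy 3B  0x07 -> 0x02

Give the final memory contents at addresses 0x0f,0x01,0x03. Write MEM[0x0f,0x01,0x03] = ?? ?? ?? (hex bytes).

MEM[0x0f,0x01,0x03] = 01 54 4d

  after D0: wrote 4B at 0x18 = 80012d40
  after D1: wrote 4B at 0x10 = 00a3fa5f
  after D2: wrote 3B at 0x1a = 3aa6e5
  after D3: wrote 5B at 0x0f = 013aa6e5a3
  after D4: wrote 3B at 0x02 = e54d06
query mem[0x0f]=0x01, mem[0x01]=0x54, mem[0x03]=0x4d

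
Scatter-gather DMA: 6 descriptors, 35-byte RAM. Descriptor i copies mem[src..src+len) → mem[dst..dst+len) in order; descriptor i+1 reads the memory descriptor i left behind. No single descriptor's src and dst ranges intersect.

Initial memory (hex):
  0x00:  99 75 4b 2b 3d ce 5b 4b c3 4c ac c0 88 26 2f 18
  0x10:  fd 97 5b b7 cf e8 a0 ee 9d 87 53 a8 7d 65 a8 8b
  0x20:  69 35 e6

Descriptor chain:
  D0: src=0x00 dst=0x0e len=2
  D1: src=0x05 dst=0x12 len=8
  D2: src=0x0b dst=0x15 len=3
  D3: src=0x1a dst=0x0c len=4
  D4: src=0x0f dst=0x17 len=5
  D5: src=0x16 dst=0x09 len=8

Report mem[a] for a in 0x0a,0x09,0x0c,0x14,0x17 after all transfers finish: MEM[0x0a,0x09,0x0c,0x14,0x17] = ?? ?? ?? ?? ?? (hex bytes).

D0: mem[0x0e..0x0f] <- [99 75]
D1: mem[0x12..0x19] <- [ce 5b 4b c3 4c ac c0 88]
D2: mem[0x15..0x17] <- [c0 88 26]
D3: mem[0x0c..0x0f] <- [53 a8 7d 65]
D4: mem[0x17..0x1b] <- [65 fd 97 ce 5b]
D5: mem[0x09..0x10] <- [88 65 fd 97 ce 5b 7d 65]
query mem[0x0a]=0x65, mem[0x09]=0x88, mem[0x0c]=0x97, mem[0x14]=0x4b, mem[0x17]=0x65

MEM[0x0a,0x09,0x0c,0x14,0x17] = 65 88 97 4b 65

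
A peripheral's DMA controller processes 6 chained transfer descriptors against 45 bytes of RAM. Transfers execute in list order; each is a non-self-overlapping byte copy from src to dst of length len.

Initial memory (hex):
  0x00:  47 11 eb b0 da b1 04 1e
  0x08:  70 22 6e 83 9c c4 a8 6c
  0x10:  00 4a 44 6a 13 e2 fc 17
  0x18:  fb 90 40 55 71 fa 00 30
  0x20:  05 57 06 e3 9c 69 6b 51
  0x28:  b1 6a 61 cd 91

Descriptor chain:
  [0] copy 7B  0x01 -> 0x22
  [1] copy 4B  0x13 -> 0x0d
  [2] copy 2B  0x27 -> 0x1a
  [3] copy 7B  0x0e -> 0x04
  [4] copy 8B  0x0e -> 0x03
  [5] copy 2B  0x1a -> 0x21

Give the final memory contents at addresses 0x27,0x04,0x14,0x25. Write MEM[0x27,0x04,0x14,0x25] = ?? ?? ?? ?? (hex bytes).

MEM[0x27,0x04,0x14,0x25] = 04 e2 13 da

  after D0: wrote 7B at 0x22 = 11ebb0dab1041e
  after D1: wrote 4B at 0x0d = 6a13e2fc
  after D2: wrote 2B at 0x1a = 041e
  after D3: wrote 7B at 0x04 = 13e2fc4a446a13
  after D4: wrote 8B at 0x03 = 13e2fc4a446a13e2
  after D5: wrote 2B at 0x21 = 041e
query mem[0x27]=0x04, mem[0x04]=0xe2, mem[0x14]=0x13, mem[0x25]=0xda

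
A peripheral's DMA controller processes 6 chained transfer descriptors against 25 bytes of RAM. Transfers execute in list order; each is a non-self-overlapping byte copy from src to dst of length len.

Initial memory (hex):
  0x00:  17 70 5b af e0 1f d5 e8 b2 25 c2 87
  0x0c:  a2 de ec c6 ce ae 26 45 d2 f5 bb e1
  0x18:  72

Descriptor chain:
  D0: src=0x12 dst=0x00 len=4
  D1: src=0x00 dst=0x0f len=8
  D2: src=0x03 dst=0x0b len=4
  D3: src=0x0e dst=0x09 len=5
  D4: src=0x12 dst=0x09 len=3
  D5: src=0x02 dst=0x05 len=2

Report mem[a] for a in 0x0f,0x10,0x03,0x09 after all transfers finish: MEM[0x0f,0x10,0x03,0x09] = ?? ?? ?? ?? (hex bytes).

D0: mem[0x00..0x03] <- [26 45 d2 f5]
D1: mem[0x0f..0x16] <- [26 45 d2 f5 e0 1f d5 e8]
D2: mem[0x0b..0x0e] <- [f5 e0 1f d5]
D3: mem[0x09..0x0d] <- [d5 26 45 d2 f5]
D4: mem[0x09..0x0b] <- [f5 e0 1f]
D5: mem[0x05..0x06] <- [d2 f5]
query mem[0x0f]=0x26, mem[0x10]=0x45, mem[0x03]=0xf5, mem[0x09]=0xf5

MEM[0x0f,0x10,0x03,0x09] = 26 45 f5 f5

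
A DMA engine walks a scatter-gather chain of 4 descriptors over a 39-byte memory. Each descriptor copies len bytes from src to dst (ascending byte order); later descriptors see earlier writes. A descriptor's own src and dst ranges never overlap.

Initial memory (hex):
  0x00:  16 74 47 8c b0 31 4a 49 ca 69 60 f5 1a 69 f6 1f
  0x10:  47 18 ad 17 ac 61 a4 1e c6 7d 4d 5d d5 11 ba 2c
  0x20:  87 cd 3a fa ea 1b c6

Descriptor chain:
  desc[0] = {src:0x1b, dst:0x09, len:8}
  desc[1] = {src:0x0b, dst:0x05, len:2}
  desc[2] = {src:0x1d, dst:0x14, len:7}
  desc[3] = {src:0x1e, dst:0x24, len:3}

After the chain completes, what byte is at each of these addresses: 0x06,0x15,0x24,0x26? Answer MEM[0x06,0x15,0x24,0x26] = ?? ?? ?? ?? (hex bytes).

  after D0: wrote 8B at 0x09 = 5dd511ba2c87cd3a
  after D1: wrote 2B at 0x05 = 11ba
  after D2: wrote 7B at 0x14 = 11ba2c87cd3afa
  after D3: wrote 3B at 0x24 = ba2c87
query mem[0x06]=0xba, mem[0x15]=0xba, mem[0x24]=0xba, mem[0x26]=0x87

MEM[0x06,0x15,0x24,0x26] = ba ba ba 87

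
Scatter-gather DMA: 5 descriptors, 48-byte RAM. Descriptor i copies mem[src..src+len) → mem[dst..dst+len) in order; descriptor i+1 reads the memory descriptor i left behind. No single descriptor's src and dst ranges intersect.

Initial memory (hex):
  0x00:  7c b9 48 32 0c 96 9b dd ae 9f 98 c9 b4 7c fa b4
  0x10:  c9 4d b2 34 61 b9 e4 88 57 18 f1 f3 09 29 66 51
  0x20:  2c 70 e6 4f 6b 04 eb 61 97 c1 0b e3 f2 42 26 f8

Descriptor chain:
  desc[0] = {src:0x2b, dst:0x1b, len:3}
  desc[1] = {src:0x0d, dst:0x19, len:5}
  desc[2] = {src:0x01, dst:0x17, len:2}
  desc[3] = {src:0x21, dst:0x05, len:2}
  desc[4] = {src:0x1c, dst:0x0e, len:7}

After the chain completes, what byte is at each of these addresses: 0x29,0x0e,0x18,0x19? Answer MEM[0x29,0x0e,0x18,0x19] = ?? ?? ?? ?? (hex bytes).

#0 dst[0x1b+3] := {0xe3,0xf2,0x42}
#1 dst[0x19+5] := {0x7c,0xfa,0xb4,0xc9,0x4d}
#2 dst[0x17+2] := {0xb9,0x48}
#3 dst[0x05+2] := {0x70,0xe6}
#4 dst[0x0e+7] := {0xc9,0x4d,0x66,0x51,0x2c,0x70,0xe6}
query mem[0x29]=0xc1, mem[0x0e]=0xc9, mem[0x18]=0x48, mem[0x19]=0x7c

MEM[0x29,0x0e,0x18,0x19] = c1 c9 48 7c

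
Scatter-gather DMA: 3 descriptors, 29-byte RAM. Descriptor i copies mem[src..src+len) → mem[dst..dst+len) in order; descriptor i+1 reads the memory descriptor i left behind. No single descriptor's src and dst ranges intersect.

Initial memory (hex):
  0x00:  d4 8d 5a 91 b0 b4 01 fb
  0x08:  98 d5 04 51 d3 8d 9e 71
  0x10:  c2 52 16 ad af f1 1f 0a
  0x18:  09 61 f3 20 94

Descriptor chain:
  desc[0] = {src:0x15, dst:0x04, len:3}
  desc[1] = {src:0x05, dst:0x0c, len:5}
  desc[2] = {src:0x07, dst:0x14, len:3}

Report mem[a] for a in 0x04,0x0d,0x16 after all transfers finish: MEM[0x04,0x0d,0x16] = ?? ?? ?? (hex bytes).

MEM[0x04,0x0d,0x16] = f1 0a d5

[0] 0x15->0x04 len=3 : f1 1f 0a
[1] 0x05->0x0c len=5 : 1f 0a fb 98 d5
[2] 0x07->0x14 len=3 : fb 98 d5
query mem[0x04]=0xf1, mem[0x0d]=0x0a, mem[0x16]=0xd5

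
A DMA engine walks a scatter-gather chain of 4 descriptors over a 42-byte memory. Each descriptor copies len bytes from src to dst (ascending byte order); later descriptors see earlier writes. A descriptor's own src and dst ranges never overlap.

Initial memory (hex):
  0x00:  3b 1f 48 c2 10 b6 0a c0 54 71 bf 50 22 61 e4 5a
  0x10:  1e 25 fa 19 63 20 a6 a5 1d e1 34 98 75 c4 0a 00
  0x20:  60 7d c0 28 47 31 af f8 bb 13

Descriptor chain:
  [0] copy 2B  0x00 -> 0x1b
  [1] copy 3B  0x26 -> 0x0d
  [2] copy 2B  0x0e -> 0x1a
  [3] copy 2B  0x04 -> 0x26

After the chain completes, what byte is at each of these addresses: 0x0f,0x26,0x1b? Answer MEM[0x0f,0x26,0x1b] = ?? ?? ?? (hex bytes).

#0 dst[0x1b+2] := {0x3b,0x1f}
#1 dst[0x0d+3] := {0xaf,0xf8,0xbb}
#2 dst[0x1a+2] := {0xf8,0xbb}
#3 dst[0x26+2] := {0x10,0xb6}
query mem[0x0f]=0xbb, mem[0x26]=0x10, mem[0x1b]=0xbb

MEM[0x0f,0x26,0x1b] = bb 10 bb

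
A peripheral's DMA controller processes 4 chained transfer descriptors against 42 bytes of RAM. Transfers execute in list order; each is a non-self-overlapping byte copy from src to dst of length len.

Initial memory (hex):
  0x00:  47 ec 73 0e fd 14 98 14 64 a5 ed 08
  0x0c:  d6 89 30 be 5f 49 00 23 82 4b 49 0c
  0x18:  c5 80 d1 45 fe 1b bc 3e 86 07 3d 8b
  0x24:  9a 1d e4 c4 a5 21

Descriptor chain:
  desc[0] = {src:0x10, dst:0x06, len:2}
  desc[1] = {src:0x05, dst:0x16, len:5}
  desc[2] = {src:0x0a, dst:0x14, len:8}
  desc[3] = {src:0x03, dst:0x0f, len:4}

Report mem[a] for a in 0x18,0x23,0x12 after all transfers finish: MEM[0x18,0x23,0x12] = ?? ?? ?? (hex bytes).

MEM[0x18,0x23,0x12] = 30 8b 5f

[0] 0x10->0x06 len=2 : 5f 49
[1] 0x05->0x16 len=5 : 14 5f 49 64 a5
[2] 0x0a->0x14 len=8 : ed 08 d6 89 30 be 5f 49
[3] 0x03->0x0f len=4 : 0e fd 14 5f
query mem[0x18]=0x30, mem[0x23]=0x8b, mem[0x12]=0x5f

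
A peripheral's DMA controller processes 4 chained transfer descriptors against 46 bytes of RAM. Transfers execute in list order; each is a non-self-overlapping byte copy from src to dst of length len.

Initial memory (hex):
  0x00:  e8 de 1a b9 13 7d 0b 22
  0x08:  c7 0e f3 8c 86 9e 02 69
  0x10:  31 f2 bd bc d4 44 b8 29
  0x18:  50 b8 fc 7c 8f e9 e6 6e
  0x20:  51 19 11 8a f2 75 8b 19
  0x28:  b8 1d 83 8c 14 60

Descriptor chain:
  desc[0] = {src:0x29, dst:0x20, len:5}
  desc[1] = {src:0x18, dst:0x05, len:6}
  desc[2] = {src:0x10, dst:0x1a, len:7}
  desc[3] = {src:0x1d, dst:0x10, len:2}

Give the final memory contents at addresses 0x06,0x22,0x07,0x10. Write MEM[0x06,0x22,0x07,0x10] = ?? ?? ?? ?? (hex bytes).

D0: mem[0x20..0x24] <- [1d 83 8c 14 60]
D1: mem[0x05..0x0a] <- [50 b8 fc 7c 8f e9]
D2: mem[0x1a..0x20] <- [31 f2 bd bc d4 44 b8]
D3: mem[0x10..0x11] <- [bc d4]
query mem[0x06]=0xb8, mem[0x22]=0x8c, mem[0x07]=0xfc, mem[0x10]=0xbc

MEM[0x06,0x22,0x07,0x10] = b8 8c fc bc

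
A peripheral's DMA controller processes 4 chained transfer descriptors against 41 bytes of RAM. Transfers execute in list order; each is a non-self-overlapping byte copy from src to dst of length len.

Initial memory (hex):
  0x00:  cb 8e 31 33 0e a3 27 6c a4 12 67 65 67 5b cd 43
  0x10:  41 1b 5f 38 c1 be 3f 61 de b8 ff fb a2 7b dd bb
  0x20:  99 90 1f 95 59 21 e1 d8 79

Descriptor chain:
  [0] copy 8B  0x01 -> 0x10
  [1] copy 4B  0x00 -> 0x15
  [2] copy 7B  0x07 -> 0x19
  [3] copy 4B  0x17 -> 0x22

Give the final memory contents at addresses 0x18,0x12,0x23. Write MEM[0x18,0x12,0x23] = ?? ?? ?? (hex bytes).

MEM[0x18,0x12,0x23] = 33 33 33

D0: mem[0x10..0x17] <- [8e 31 33 0e a3 27 6c a4]
D1: mem[0x15..0x18] <- [cb 8e 31 33]
D2: mem[0x19..0x1f] <- [6c a4 12 67 65 67 5b]
D3: mem[0x22..0x25] <- [31 33 6c a4]
query mem[0x18]=0x33, mem[0x12]=0x33, mem[0x23]=0x33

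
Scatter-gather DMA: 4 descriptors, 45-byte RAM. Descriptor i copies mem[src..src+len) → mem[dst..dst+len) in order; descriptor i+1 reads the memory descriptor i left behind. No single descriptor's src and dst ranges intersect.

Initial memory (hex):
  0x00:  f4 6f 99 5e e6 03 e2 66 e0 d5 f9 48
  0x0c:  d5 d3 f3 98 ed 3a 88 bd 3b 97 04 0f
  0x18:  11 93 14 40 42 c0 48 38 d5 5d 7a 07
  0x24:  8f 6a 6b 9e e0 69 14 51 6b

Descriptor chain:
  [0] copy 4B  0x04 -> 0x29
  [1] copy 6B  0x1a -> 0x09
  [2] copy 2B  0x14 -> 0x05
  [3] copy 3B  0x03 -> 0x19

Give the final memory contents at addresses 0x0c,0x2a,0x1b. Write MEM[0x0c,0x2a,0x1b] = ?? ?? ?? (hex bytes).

[0] 0x04->0x29 len=4 : e6 03 e2 66
[1] 0x1a->0x09 len=6 : 14 40 42 c0 48 38
[2] 0x14->0x05 len=2 : 3b 97
[3] 0x03->0x19 len=3 : 5e e6 3b
query mem[0x0c]=0xc0, mem[0x2a]=0x03, mem[0x1b]=0x3b

MEM[0x0c,0x2a,0x1b] = c0 03 3b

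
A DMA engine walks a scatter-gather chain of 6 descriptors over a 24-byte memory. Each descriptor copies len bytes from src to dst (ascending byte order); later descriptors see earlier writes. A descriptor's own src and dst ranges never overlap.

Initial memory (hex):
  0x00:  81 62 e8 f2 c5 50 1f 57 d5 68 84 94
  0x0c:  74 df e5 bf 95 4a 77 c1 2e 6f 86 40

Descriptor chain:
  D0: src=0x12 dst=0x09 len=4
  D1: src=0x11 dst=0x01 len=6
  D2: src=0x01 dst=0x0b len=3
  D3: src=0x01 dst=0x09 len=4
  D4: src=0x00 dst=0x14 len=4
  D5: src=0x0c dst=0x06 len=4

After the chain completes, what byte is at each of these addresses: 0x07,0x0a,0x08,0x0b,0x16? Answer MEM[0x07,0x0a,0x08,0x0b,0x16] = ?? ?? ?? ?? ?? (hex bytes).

MEM[0x07,0x0a,0x08,0x0b,0x16] = c1 77 e5 c1 77

  after D0: wrote 4B at 0x09 = 77c12e6f
  after D1: wrote 6B at 0x01 = 4a77c12e6f86
  after D2: wrote 3B at 0x0b = 4a77c1
  after D3: wrote 4B at 0x09 = 4a77c12e
  after D4: wrote 4B at 0x14 = 814a77c1
  after D5: wrote 4B at 0x06 = 2ec1e5bf
query mem[0x07]=0xc1, mem[0x0a]=0x77, mem[0x08]=0xe5, mem[0x0b]=0xc1, mem[0x16]=0x77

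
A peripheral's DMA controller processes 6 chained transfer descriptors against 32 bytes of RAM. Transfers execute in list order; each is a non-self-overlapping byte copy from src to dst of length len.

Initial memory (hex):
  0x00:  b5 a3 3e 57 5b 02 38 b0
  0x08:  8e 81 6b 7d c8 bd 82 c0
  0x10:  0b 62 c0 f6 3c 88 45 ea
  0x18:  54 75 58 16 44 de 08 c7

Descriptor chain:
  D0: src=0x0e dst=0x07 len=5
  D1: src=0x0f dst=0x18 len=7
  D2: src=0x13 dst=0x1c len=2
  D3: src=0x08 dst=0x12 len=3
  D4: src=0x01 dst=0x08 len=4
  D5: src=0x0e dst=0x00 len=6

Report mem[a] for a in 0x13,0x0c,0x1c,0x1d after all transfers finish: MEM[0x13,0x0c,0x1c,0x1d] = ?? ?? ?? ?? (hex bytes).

MEM[0x13,0x0c,0x1c,0x1d] = 0b c8 f6 3c

#0 dst[0x07+5] := {0x82,0xc0,0x0b,0x62,0xc0}
#1 dst[0x18+7] := {0xc0,0x0b,0x62,0xc0,0xf6,0x3c,0x88}
#2 dst[0x1c+2] := {0xf6,0x3c}
#3 dst[0x12+3] := {0xc0,0x0b,0x62}
#4 dst[0x08+4] := {0xa3,0x3e,0x57,0x5b}
#5 dst[0x00+6] := {0x82,0xc0,0x0b,0x62,0xc0,0x0b}
query mem[0x13]=0x0b, mem[0x0c]=0xc8, mem[0x1c]=0xf6, mem[0x1d]=0x3c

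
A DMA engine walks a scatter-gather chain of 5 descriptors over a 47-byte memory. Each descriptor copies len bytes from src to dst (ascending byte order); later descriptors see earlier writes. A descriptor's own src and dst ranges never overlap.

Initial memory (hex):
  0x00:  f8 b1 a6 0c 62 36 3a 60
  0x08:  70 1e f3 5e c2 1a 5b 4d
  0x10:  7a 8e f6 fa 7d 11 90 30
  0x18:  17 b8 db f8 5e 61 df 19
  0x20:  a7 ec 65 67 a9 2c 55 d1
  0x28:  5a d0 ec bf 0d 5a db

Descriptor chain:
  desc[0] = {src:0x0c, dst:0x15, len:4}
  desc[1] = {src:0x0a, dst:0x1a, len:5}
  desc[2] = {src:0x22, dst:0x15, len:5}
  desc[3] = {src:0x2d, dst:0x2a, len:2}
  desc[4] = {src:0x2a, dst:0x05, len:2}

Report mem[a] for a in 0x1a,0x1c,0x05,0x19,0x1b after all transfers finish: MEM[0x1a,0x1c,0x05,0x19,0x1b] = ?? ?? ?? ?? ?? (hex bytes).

MEM[0x1a,0x1c,0x05,0x19,0x1b] = f3 c2 5a 55 5e

  after D0: wrote 4B at 0x15 = c21a5b4d
  after D1: wrote 5B at 0x1a = f35ec21a5b
  after D2: wrote 5B at 0x15 = 6567a92c55
  after D3: wrote 2B at 0x2a = 5adb
  after D4: wrote 2B at 0x05 = 5adb
query mem[0x1a]=0xf3, mem[0x1c]=0xc2, mem[0x05]=0x5a, mem[0x19]=0x55, mem[0x1b]=0x5e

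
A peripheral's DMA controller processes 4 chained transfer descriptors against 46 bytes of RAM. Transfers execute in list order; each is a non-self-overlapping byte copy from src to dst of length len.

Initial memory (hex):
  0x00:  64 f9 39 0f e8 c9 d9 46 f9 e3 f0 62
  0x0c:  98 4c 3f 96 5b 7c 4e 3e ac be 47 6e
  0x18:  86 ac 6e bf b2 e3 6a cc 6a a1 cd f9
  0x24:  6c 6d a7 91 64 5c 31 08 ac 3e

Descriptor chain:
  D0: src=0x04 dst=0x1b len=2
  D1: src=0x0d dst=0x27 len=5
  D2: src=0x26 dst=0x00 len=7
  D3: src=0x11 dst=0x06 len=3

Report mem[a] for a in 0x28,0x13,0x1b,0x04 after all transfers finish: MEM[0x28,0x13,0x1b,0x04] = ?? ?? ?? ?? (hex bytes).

[0] 0x04->0x1b len=2 : e8 c9
[1] 0x0d->0x27 len=5 : 4c 3f 96 5b 7c
[2] 0x26->0x00 len=7 : a7 4c 3f 96 5b 7c ac
[3] 0x11->0x06 len=3 : 7c 4e 3e
query mem[0x28]=0x3f, mem[0x13]=0x3e, mem[0x1b]=0xe8, mem[0x04]=0x5b

MEM[0x28,0x13,0x1b,0x04] = 3f 3e e8 5b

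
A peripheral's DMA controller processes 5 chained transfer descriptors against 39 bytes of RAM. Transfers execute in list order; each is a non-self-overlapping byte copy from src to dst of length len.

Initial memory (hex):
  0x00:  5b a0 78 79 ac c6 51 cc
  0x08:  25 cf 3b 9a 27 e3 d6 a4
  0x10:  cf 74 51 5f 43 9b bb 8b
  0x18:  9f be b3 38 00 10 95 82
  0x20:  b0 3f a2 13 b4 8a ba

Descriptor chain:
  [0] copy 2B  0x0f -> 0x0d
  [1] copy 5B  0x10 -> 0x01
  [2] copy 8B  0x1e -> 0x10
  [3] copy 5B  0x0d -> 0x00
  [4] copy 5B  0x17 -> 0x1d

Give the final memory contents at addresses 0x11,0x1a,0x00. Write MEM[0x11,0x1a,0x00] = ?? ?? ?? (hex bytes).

D0: mem[0x0d..0x0e] <- [a4 cf]
D1: mem[0x01..0x05] <- [cf 74 51 5f 43]
D2: mem[0x10..0x17] <- [95 82 b0 3f a2 13 b4 8a]
D3: mem[0x00..0x04] <- [a4 cf a4 95 82]
D4: mem[0x1d..0x21] <- [8a 9f be b3 38]
query mem[0x11]=0x82, mem[0x1a]=0xb3, mem[0x00]=0xa4

MEM[0x11,0x1a,0x00] = 82 b3 a4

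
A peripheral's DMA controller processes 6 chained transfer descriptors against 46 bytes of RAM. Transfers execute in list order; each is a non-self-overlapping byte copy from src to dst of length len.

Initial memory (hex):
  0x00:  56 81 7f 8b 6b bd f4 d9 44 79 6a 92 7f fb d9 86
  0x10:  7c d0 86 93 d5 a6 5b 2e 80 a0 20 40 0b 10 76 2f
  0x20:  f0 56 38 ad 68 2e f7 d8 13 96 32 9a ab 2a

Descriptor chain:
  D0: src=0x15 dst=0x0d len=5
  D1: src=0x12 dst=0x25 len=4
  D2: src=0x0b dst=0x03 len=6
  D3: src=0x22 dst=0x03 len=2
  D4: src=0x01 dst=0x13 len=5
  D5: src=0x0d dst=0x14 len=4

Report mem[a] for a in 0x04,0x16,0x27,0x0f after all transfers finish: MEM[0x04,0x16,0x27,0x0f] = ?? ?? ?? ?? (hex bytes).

  after D0: wrote 5B at 0x0d = a65b2e80a0
  after D1: wrote 4B at 0x25 = 8693d5a6
  after D2: wrote 6B at 0x03 = 927fa65b2e80
  after D3: wrote 2B at 0x03 = 38ad
  after D4: wrote 5B at 0x13 = 817f38ada6
  after D5: wrote 4B at 0x14 = a65b2e80
query mem[0x04]=0xad, mem[0x16]=0x2e, mem[0x27]=0xd5, mem[0x0f]=0x2e

MEM[0x04,0x16,0x27,0x0f] = ad 2e d5 2e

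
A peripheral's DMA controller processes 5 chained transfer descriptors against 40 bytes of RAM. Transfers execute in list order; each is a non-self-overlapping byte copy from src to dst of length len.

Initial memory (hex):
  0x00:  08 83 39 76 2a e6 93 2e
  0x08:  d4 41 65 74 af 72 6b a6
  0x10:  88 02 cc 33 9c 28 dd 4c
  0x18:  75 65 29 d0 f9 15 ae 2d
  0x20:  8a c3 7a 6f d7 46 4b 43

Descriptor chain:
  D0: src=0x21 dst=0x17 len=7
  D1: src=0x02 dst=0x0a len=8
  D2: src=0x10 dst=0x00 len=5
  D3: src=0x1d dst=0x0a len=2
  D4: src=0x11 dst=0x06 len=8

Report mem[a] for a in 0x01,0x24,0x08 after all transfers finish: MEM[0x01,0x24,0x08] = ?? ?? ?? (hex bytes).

D0: mem[0x17..0x1d] <- [c3 7a 6f d7 46 4b 43]
D1: mem[0x0a..0x11] <- [39 76 2a e6 93 2e d4 41]
D2: mem[0x00..0x04] <- [d4 41 cc 33 9c]
D3: mem[0x0a..0x0b] <- [43 ae]
D4: mem[0x06..0x0d] <- [41 cc 33 9c 28 dd c3 7a]
query mem[0x01]=0x41, mem[0x24]=0xd7, mem[0x08]=0x33

MEM[0x01,0x24,0x08] = 41 d7 33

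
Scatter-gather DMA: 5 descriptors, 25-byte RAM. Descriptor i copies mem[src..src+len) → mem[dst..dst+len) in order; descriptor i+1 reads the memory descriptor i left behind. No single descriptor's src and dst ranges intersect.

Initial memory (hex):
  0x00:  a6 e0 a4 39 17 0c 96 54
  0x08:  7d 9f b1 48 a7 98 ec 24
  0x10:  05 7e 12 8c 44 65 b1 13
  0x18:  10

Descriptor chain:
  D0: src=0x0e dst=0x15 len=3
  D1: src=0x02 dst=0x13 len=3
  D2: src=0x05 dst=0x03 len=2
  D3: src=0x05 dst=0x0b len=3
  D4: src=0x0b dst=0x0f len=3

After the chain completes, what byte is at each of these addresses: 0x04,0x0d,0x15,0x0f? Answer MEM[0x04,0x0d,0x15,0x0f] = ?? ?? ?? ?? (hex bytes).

#0 dst[0x15+3] := {0xec,0x24,0x05}
#1 dst[0x13+3] := {0xa4,0x39,0x17}
#2 dst[0x03+2] := {0x0c,0x96}
#3 dst[0x0b+3] := {0x0c,0x96,0x54}
#4 dst[0x0f+3] := {0x0c,0x96,0x54}
query mem[0x04]=0x96, mem[0x0d]=0x54, mem[0x15]=0x17, mem[0x0f]=0x0c

MEM[0x04,0x0d,0x15,0x0f] = 96 54 17 0c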